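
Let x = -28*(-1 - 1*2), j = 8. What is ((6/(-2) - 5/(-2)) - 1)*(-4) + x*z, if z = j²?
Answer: 5382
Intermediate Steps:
z = 64 (z = 8² = 64)
x = 84 (x = -28*(-1 - 2) = -28*(-3) = 84)
((6/(-2) - 5/(-2)) - 1)*(-4) + x*z = ((6/(-2) - 5/(-2)) - 1)*(-4) + 84*64 = ((6*(-½) - 5*(-½)) - 1)*(-4) + 5376 = ((-3 + 5/2) - 1)*(-4) + 5376 = (-½ - 1)*(-4) + 5376 = -3/2*(-4) + 5376 = 6 + 5376 = 5382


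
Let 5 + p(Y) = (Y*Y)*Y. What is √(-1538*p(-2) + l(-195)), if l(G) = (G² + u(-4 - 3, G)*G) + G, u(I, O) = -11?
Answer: √59969 ≈ 244.89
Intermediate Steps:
p(Y) = -5 + Y³ (p(Y) = -5 + (Y*Y)*Y = -5 + Y²*Y = -5 + Y³)
l(G) = G² - 10*G (l(G) = (G² - 11*G) + G = G² - 10*G)
√(-1538*p(-2) + l(-195)) = √(-1538*(-5 + (-2)³) - 195*(-10 - 195)) = √(-1538*(-5 - 8) - 195*(-205)) = √(-1538*(-13) + 39975) = √(19994 + 39975) = √59969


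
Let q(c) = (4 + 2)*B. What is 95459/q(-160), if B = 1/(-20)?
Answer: -954590/3 ≈ -3.1820e+5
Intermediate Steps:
B = -1/20 ≈ -0.050000
q(c) = -3/10 (q(c) = (4 + 2)*(-1/20) = 6*(-1/20) = -3/10)
95459/q(-160) = 95459/(-3/10) = 95459*(-10/3) = -954590/3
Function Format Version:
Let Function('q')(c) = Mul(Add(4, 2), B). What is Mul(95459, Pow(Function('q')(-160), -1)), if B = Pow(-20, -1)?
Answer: Rational(-954590, 3) ≈ -3.1820e+5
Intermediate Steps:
B = Rational(-1, 20) ≈ -0.050000
Function('q')(c) = Rational(-3, 10) (Function('q')(c) = Mul(Add(4, 2), Rational(-1, 20)) = Mul(6, Rational(-1, 20)) = Rational(-3, 10))
Mul(95459, Pow(Function('q')(-160), -1)) = Mul(95459, Pow(Rational(-3, 10), -1)) = Mul(95459, Rational(-10, 3)) = Rational(-954590, 3)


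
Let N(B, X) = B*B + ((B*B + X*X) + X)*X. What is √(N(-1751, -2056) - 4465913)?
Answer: 4*I*√936991403 ≈ 1.2244e+5*I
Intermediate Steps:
N(B, X) = B² + X*(X + B² + X²) (N(B, X) = B² + ((B² + X²) + X)*X = B² + (X + B² + X²)*X = B² + X*(X + B² + X²))
√(N(-1751, -2056) - 4465913) = √(((-1751)² + (-2056)² + (-2056)³ - 2056*(-1751)²) - 4465913) = √((3066001 + 4227136 - 8690991616 - 2056*3066001) - 4465913) = √((3066001 + 4227136 - 8690991616 - 6303698056) - 4465913) = √(-14987396535 - 4465913) = √(-14991862448) = 4*I*√936991403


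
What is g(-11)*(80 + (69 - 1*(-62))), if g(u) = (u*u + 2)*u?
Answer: -285483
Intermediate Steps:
g(u) = u*(2 + u²) (g(u) = (u² + 2)*u = (2 + u²)*u = u*(2 + u²))
g(-11)*(80 + (69 - 1*(-62))) = (-11*(2 + (-11)²))*(80 + (69 - 1*(-62))) = (-11*(2 + 121))*(80 + (69 + 62)) = (-11*123)*(80 + 131) = -1353*211 = -285483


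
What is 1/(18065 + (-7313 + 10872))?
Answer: 1/21624 ≈ 4.6245e-5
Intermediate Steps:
1/(18065 + (-7313 + 10872)) = 1/(18065 + 3559) = 1/21624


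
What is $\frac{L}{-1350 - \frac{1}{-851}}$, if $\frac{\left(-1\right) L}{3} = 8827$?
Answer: $\frac{1733487}{88373} \approx 19.616$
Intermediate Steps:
$L = -26481$ ($L = \left(-3\right) 8827 = -26481$)
$\frac{L}{-1350 - \frac{1}{-851}} = - \frac{26481}{-1350 - \frac{1}{-851}} = - \frac{26481}{-1350 - - \frac{1}{851}} = - \frac{26481}{-1350 + \frac{1}{851}} = - \frac{26481}{- \frac{1148849}{851}} = \left(-26481\right) \left(- \frac{851}{1148849}\right) = \frac{1733487}{88373}$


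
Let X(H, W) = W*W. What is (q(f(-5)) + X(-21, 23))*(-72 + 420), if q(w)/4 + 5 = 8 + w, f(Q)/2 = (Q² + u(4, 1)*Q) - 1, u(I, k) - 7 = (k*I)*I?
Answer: -65076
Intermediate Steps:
u(I, k) = 7 + k*I² (u(I, k) = 7 + (k*I)*I = 7 + (I*k)*I = 7 + k*I²)
X(H, W) = W²
f(Q) = -2 + 2*Q² + 46*Q (f(Q) = 2*((Q² + (7 + 1*4²)*Q) - 1) = 2*((Q² + (7 + 1*16)*Q) - 1) = 2*((Q² + (7 + 16)*Q) - 1) = 2*((Q² + 23*Q) - 1) = 2*(-1 + Q² + 23*Q) = -2 + 2*Q² + 46*Q)
q(w) = 12 + 4*w (q(w) = -20 + 4*(8 + w) = -20 + (32 + 4*w) = 12 + 4*w)
(q(f(-5)) + X(-21, 23))*(-72 + 420) = ((12 + 4*(-2 + 2*(-5)² + 46*(-5))) + 23²)*(-72 + 420) = ((12 + 4*(-2 + 2*25 - 230)) + 529)*348 = ((12 + 4*(-2 + 50 - 230)) + 529)*348 = ((12 + 4*(-182)) + 529)*348 = ((12 - 728) + 529)*348 = (-716 + 529)*348 = -187*348 = -65076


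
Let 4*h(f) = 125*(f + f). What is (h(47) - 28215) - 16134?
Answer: -82823/2 ≈ -41412.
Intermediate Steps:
h(f) = 125*f/2 (h(f) = (125*(f + f))/4 = (125*(2*f))/4 = (250*f)/4 = 125*f/2)
(h(47) - 28215) - 16134 = ((125/2)*47 - 28215) - 16134 = (5875/2 - 28215) - 16134 = -50555/2 - 16134 = -82823/2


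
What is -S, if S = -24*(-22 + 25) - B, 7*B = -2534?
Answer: -290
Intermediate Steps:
B = -362 (B = (⅐)*(-2534) = -362)
S = 290 (S = -24*(-22 + 25) - 1*(-362) = -24*3 + 362 = -72 + 362 = 290)
-S = -1*290 = -290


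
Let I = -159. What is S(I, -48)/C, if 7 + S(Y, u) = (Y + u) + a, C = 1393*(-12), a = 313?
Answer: -33/5572 ≈ -0.0059225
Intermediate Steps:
C = -16716
S(Y, u) = 306 + Y + u (S(Y, u) = -7 + ((Y + u) + 313) = -7 + (313 + Y + u) = 306 + Y + u)
S(I, -48)/C = (306 - 159 - 48)/(-16716) = 99*(-1/16716) = -33/5572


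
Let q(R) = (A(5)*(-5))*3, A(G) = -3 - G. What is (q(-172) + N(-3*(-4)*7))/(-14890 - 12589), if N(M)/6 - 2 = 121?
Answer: -858/27479 ≈ -0.031224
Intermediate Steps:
N(M) = 738 (N(M) = 12 + 6*121 = 12 + 726 = 738)
q(R) = 120 (q(R) = ((-3 - 1*5)*(-5))*3 = ((-3 - 5)*(-5))*3 = -8*(-5)*3 = 40*3 = 120)
(q(-172) + N(-3*(-4)*7))/(-14890 - 12589) = (120 + 738)/(-14890 - 12589) = 858/(-27479) = 858*(-1/27479) = -858/27479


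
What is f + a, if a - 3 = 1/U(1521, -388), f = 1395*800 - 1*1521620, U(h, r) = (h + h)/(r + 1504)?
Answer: -68549211/169 ≈ -4.0562e+5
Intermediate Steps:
U(h, r) = 2*h/(1504 + r) (U(h, r) = (2*h)/(1504 + r) = 2*h/(1504 + r))
f = -405620 (f = 1116000 - 1521620 = -405620)
a = 569/169 (a = 3 + 1/(2*1521/(1504 - 388)) = 3 + 1/(2*1521/1116) = 3 + 1/(2*1521*(1/1116)) = 3 + 1/(169/62) = 3 + 62/169 = 569/169 ≈ 3.3669)
f + a = -405620 + 569/169 = -68549211/169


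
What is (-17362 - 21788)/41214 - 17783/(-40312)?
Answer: -140884373/276903128 ≈ -0.50879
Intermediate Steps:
(-17362 - 21788)/41214 - 17783/(-40312) = -39150*1/41214 - 17783*(-1/40312) = -6525/6869 + 17783/40312 = -140884373/276903128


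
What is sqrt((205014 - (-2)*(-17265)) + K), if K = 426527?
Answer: sqrt(597011) ≈ 772.67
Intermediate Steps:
sqrt((205014 - (-2)*(-17265)) + K) = sqrt((205014 - (-2)*(-17265)) + 426527) = sqrt((205014 - 1*34530) + 426527) = sqrt((205014 - 34530) + 426527) = sqrt(170484 + 426527) = sqrt(597011)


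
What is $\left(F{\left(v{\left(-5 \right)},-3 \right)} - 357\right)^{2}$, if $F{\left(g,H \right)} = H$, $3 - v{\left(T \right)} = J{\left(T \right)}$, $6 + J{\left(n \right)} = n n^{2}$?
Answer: $129600$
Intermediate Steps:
$J{\left(n \right)} = -6 + n^{3}$ ($J{\left(n \right)} = -6 + n n^{2} = -6 + n^{3}$)
$v{\left(T \right)} = 9 - T^{3}$ ($v{\left(T \right)} = 3 - \left(-6 + T^{3}\right) = 9 - T^{3}$)
$\left(F{\left(v{\left(-5 \right)},-3 \right)} - 357\right)^{2} = \left(-3 - 357\right)^{2} = \left(-360\right)^{2} = 129600$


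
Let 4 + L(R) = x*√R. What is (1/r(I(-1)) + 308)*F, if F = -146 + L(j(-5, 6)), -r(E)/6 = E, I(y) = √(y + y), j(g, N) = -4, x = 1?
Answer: -(75 - I)*(3696 + I*√2)/6 ≈ -46200.0 + 598.32*I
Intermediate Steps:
I(y) = √2*√y (I(y) = √(2*y) = √2*√y)
L(R) = -4 + √R (L(R) = -4 + 1*√R = -4 + √R)
r(E) = -6*E
F = -150 + 2*I (F = -146 + (-4 + √(-4)) = -146 + (-4 + 2*I) = -150 + 2*I ≈ -150.0 + 2.0*I)
(1/r(I(-1)) + 308)*F = (1/(-6*√2*√(-1)) + 308)*(-150 + 2*I) = (1/(-6*√2*I) + 308)*(-150 + 2*I) = (1/(-6*I*√2) + 308)*(-150 + 2*I) = (I*√2/12 + 308)*(-150 + 2*I) = (308 + I*√2/12)*(-150 + 2*I) = (-150 + 2*I)*(308 + I*√2/12)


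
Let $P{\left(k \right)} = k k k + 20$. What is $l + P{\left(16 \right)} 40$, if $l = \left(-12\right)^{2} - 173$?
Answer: $164611$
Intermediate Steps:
$P{\left(k \right)} = 20 + k^{3}$ ($P{\left(k \right)} = k^{2} k + 20 = k^{3} + 20 = 20 + k^{3}$)
$l = -29$ ($l = 144 - 173 = -29$)
$l + P{\left(16 \right)} 40 = -29 + \left(20 + 16^{3}\right) 40 = -29 + \left(20 + 4096\right) 40 = -29 + 4116 \cdot 40 = -29 + 164640 = 164611$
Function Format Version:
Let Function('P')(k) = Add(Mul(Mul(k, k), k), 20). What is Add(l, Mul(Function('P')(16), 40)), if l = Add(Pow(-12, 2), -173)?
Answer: 164611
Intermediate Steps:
Function('P')(k) = Add(20, Pow(k, 3)) (Function('P')(k) = Add(Mul(Pow(k, 2), k), 20) = Add(Pow(k, 3), 20) = Add(20, Pow(k, 3)))
l = -29 (l = Add(144, -173) = -29)
Add(l, Mul(Function('P')(16), 40)) = Add(-29, Mul(Add(20, Pow(16, 3)), 40)) = Add(-29, Mul(Add(20, 4096), 40)) = Add(-29, Mul(4116, 40)) = Add(-29, 164640) = 164611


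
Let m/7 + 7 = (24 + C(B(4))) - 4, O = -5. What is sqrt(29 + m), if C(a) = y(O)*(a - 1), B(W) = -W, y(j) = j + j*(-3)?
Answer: I*sqrt(230) ≈ 15.166*I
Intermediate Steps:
y(j) = -2*j (y(j) = j - 3*j = -2*j)
C(a) = -10 + 10*a (C(a) = (-2*(-5))*(a - 1) = 10*(-1 + a) = -10 + 10*a)
m = -259 (m = -49 + 7*((24 + (-10 + 10*(-1*4))) - 4) = -49 + 7*((24 + (-10 + 10*(-4))) - 4) = -49 + 7*((24 + (-10 - 40)) - 4) = -49 + 7*((24 - 50) - 4) = -49 + 7*(-26 - 4) = -49 + 7*(-30) = -49 - 210 = -259)
sqrt(29 + m) = sqrt(29 - 259) = sqrt(-230) = I*sqrt(230)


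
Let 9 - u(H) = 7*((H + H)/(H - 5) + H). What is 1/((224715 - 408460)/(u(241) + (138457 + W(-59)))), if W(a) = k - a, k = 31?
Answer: -3229771/4336382 ≈ -0.74481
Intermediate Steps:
W(a) = 31 - a
u(H) = 9 - 7*H - 14*H/(-5 + H) (u(H) = 9 - 7*((H + H)/(H - 5) + H) = 9 - 7*((2*H)/(-5 + H) + H) = 9 - 7*(2*H/(-5 + H) + H) = 9 - 7*(H + 2*H/(-5 + H)) = 9 - (7*H + 14*H/(-5 + H)) = 9 + (-7*H - 14*H/(-5 + H)) = 9 - 7*H - 14*H/(-5 + H))
1/((224715 - 408460)/(u(241) + (138457 + W(-59)))) = 1/((224715 - 408460)/((-45 - 7*241² + 30*241)/(-5 + 241) + (138457 + (31 - 1*(-59))))) = 1/(-183745/((-45 - 7*58081 + 7230)/236 + (138457 + (31 + 59)))) = 1/(-183745/((-45 - 406567 + 7230)/236 + (138457 + 90))) = 1/(-183745/((1/236)*(-399382) + 138547)) = 1/(-183745/(-199691/118 + 138547)) = 1/(-183745/16148855/118) = 1/(-183745*118/16148855) = 1/(-4336382/3229771) = -3229771/4336382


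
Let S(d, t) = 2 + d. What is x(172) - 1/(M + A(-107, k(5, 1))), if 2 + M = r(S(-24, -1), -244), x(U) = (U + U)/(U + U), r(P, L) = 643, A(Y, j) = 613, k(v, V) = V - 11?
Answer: 1253/1254 ≈ 0.99920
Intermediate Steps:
k(v, V) = -11 + V
x(U) = 1 (x(U) = (2*U)/((2*U)) = (2*U)*(1/(2*U)) = 1)
M = 641 (M = -2 + 643 = 641)
x(172) - 1/(M + A(-107, k(5, 1))) = 1 - 1/(641 + 613) = 1 - 1/1254 = 1253/1254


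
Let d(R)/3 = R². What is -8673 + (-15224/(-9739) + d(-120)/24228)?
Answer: -56823918979/6554347 ≈ -8669.7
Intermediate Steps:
d(R) = 3*R²
-8673 + (-15224/(-9739) + d(-120)/24228) = -8673 + (-15224/(-9739) + (3*(-120)²)/24228) = -8673 + (-15224*(-1/9739) + (3*14400)*(1/24228)) = -8673 + (15224/9739 + 43200*(1/24228)) = -8673 + (15224/9739 + 1200/673) = -8673 + 21932552/6554347 = -56823918979/6554347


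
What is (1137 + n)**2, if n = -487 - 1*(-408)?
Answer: 1119364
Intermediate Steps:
n = -79 (n = -487 + 408 = -79)
(1137 + n)**2 = (1137 - 79)**2 = 1058**2 = 1119364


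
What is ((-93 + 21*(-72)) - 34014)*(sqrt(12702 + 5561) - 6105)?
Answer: 217453995 - 35619*sqrt(18263) ≈ 2.1264e+8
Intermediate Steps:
((-93 + 21*(-72)) - 34014)*(sqrt(12702 + 5561) - 6105) = ((-93 - 1512) - 34014)*(sqrt(18263) - 6105) = (-1605 - 34014)*(-6105 + sqrt(18263)) = -35619*(-6105 + sqrt(18263)) = 217453995 - 35619*sqrt(18263)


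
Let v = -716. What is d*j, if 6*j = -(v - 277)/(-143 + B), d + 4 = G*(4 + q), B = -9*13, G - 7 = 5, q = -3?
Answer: -331/65 ≈ -5.0923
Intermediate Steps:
G = 12 (G = 7 + 5 = 12)
B = -117
d = 8 (d = -4 + 12*(4 - 3) = -4 + 12*1 = -4 + 12 = 8)
j = -331/520 (j = (-(-716 - 277)/(-143 - 117))/6 = (-(-993)/(-260))/6 = (-(-993)*(-1)/260)/6 = (-1*993/260)/6 = (1/6)*(-993/260) = -331/520 ≈ -0.63654)
d*j = 8*(-331/520) = -331/65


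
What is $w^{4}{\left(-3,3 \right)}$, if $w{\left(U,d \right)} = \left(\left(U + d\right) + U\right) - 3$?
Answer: $1296$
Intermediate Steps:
$w{\left(U,d \right)} = -3 + d + 2 U$ ($w{\left(U,d \right)} = \left(d + 2 U\right) - 3 = -3 + d + 2 U$)
$w^{4}{\left(-3,3 \right)} = \left(-3 + 3 + 2 \left(-3\right)\right)^{4} = \left(-3 + 3 - 6\right)^{4} = \left(-6\right)^{4} = 1296$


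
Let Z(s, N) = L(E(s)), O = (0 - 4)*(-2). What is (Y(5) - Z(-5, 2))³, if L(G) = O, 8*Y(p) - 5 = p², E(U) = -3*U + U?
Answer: -4913/64 ≈ -76.766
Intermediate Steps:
E(U) = -2*U
Y(p) = 5/8 + p²/8
O = 8 (O = -4*(-2) = 8)
L(G) = 8
Z(s, N) = 8
(Y(5) - Z(-5, 2))³ = ((5/8 + (⅛)*5²) - 1*8)³ = ((5/8 + (⅛)*25) - 8)³ = ((5/8 + 25/8) - 8)³ = (15/4 - 8)³ = (-17/4)³ = -4913/64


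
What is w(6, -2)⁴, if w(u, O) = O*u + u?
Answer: 1296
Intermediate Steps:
w(u, O) = u + O*u
w(6, -2)⁴ = (6*(1 - 2))⁴ = (6*(-1))⁴ = (-6)⁴ = 1296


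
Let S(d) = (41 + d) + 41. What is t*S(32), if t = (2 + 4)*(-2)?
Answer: -1368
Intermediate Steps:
S(d) = 82 + d
t = -12 (t = 6*(-2) = -12)
t*S(32) = -12*(82 + 32) = -12*114 = -1368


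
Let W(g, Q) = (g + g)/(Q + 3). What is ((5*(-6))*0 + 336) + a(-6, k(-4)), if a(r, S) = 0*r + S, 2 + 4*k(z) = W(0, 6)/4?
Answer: 671/2 ≈ 335.50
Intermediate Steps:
W(g, Q) = 2*g/(3 + Q) (W(g, Q) = (2*g)/(3 + Q) = 2*g/(3 + Q))
k(z) = -½ (k(z) = -½ + ((2*0/(3 + 6))/4)/4 = -½ + ((2*0/9)*(¼))/4 = -½ + ((2*0*(⅑))*(¼))/4 = -½ + (0*(¼))/4 = -½ + (¼)*0 = -½ + 0 = -½)
a(r, S) = S (a(r, S) = 0 + S = S)
((5*(-6))*0 + 336) + a(-6, k(-4)) = ((5*(-6))*0 + 336) - ½ = (-30*0 + 336) - ½ = (0 + 336) - ½ = 336 - ½ = 671/2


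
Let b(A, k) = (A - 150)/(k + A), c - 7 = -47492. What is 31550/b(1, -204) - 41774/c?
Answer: 304131029576/7075265 ≈ 42985.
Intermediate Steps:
c = -47485 (c = 7 - 47492 = -47485)
b(A, k) = (-150 + A)/(A + k)
31550/b(1, -204) - 41774/c = 31550/(((-150 + 1)/(1 - 204))) - 41774/(-47485) = 31550/((-149/(-203))) - 41774*(-1/47485) = 31550/((-1/203*(-149))) + 41774/47485 = 31550/(149/203) + 41774/47485 = 31550*(203/149) + 41774/47485 = 6404650/149 + 41774/47485 = 304131029576/7075265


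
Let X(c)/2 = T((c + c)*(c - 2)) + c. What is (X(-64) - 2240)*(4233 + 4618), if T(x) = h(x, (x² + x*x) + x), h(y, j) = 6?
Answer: -20852956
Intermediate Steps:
T(x) = 6
X(c) = 12 + 2*c (X(c) = 2*(6 + c) = 12 + 2*c)
(X(-64) - 2240)*(4233 + 4618) = ((12 + 2*(-64)) - 2240)*(4233 + 4618) = ((12 - 128) - 2240)*8851 = (-116 - 2240)*8851 = -2356*8851 = -20852956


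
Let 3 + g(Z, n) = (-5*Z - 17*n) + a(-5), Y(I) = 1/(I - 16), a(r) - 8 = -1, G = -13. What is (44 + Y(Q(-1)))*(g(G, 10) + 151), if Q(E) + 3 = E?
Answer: 4395/2 ≈ 2197.5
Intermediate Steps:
Q(E) = -3 + E
a(r) = 7 (a(r) = 8 - 1 = 7)
Y(I) = 1/(-16 + I)
g(Z, n) = 4 - 17*n - 5*Z (g(Z, n) = -3 + ((-5*Z - 17*n) + 7) = -3 + ((-17*n - 5*Z) + 7) = -3 + (7 - 17*n - 5*Z) = 4 - 17*n - 5*Z)
(44 + Y(Q(-1)))*(g(G, 10) + 151) = (44 + 1/(-16 + (-3 - 1)))*((4 - 17*10 - 5*(-13)) + 151) = (44 + 1/(-16 - 4))*((4 - 170 + 65) + 151) = (44 + 1/(-20))*(-101 + 151) = (44 - 1/20)*50 = (879/20)*50 = 4395/2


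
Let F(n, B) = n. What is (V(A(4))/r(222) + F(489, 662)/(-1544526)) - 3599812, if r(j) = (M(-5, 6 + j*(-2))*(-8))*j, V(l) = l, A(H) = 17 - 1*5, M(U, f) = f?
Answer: -6674474988039087/1854117656 ≈ -3.5998e+6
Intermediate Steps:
A(H) = 12 (A(H) = 17 - 5 = 12)
r(j) = j*(-48 + 16*j) (r(j) = ((6 + j*(-2))*(-8))*j = ((6 - 2*j)*(-8))*j = (-48 + 16*j)*j = j*(-48 + 16*j))
(V(A(4))/r(222) + F(489, 662)/(-1544526)) - 3599812 = (12/((16*222*(-3 + 222))) + 489/(-1544526)) - 3599812 = (12/((16*222*219)) + 489*(-1/1544526)) - 3599812 = (12/777888 - 163/514842) - 3599812 = (12*(1/777888) - 163/514842) - 3599812 = (1/64824 - 163/514842) - 3599812 = -558415/1854117656 - 3599812 = -6674474988039087/1854117656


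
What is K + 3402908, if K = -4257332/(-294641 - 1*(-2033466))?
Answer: 5917057245768/1738825 ≈ 3.4029e+6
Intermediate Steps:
K = -4257332/1738825 (K = -4257332/(-294641 + 2033466) = -4257332/1738825 ≈ -2.4484)
K + 3402908 = -4257332/1738825 + 3402908 = 5917057245768/1738825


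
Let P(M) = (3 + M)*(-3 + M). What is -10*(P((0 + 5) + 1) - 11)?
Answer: -160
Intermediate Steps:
P(M) = (-3 + M)*(3 + M)
-10*(P((0 + 5) + 1) - 11) = -10*((-9 + ((0 + 5) + 1)**2) - 11) = -10*((-9 + (5 + 1)**2) - 11) = -10*((-9 + 6**2) - 11) = -10*((-9 + 36) - 11) = -10*(27 - 11) = -10*16 = -160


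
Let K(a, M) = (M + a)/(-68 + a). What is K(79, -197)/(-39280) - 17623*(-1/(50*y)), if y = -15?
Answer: -380722867/16203000 ≈ -23.497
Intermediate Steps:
K(a, M) = (M + a)/(-68 + a)
K(79, -197)/(-39280) - 17623*(-1/(50*y)) = ((-197 + 79)/(-68 + 79))/(-39280) - 17623/((2*(-25))*(-15)) = (-118/11)*(-1/39280) - 17623/((-50*(-15))) = ((1/11)*(-118))*(-1/39280) - 17623/750 = -118/11*(-1/39280) - 17623*1/750 = 59/216040 - 17623/750 = -380722867/16203000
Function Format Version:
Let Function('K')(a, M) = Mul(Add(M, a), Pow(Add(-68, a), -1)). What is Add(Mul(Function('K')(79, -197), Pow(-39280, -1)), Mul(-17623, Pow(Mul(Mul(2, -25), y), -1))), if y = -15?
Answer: Rational(-380722867, 16203000) ≈ -23.497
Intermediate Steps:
Function('K')(a, M) = Mul(Pow(Add(-68, a), -1), Add(M, a))
Add(Mul(Function('K')(79, -197), Pow(-39280, -1)), Mul(-17623, Pow(Mul(Mul(2, -25), y), -1))) = Add(Mul(Mul(Pow(Add(-68, 79), -1), Add(-197, 79)), Pow(-39280, -1)), Mul(-17623, Pow(Mul(Mul(2, -25), -15), -1))) = Add(Mul(Mul(Pow(11, -1), -118), Rational(-1, 39280)), Mul(-17623, Pow(Mul(-50, -15), -1))) = Add(Mul(Mul(Rational(1, 11), -118), Rational(-1, 39280)), Mul(-17623, Pow(750, -1))) = Add(Mul(Rational(-118, 11), Rational(-1, 39280)), Mul(-17623, Rational(1, 750))) = Add(Rational(59, 216040), Rational(-17623, 750)) = Rational(-380722867, 16203000)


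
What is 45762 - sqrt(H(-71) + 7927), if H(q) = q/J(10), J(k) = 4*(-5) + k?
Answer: 45762 - sqrt(793410)/10 ≈ 45673.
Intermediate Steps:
J(k) = -20 + k
H(q) = -q/10 (H(q) = q/(-20 + 10) = q/(-10) = q*(-1/10) = -q/10)
45762 - sqrt(H(-71) + 7927) = 45762 - sqrt(-1/10*(-71) + 7927) = 45762 - sqrt(71/10 + 7927) = 45762 - sqrt(79341/10) = 45762 - sqrt(793410)/10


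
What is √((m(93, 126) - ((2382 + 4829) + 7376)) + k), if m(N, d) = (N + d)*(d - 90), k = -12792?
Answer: I*√19495 ≈ 139.62*I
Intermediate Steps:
m(N, d) = (-90 + d)*(N + d) (m(N, d) = (N + d)*(-90 + d) = (-90 + d)*(N + d))
√((m(93, 126) - ((2382 + 4829) + 7376)) + k) = √(((126² - 90*93 - 90*126 + 93*126) - ((2382 + 4829) + 7376)) - 12792) = √(((15876 - 8370 - 11340 + 11718) - (7211 + 7376)) - 12792) = √((7884 - 1*14587) - 12792) = √((7884 - 14587) - 12792) = √(-6703 - 12792) = √(-19495) = I*√19495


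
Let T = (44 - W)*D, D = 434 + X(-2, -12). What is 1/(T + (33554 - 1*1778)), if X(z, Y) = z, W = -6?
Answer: 1/53376 ≈ 1.8735e-5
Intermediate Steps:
D = 432 (D = 434 - 2 = 432)
T = 21600 (T = (44 - 1*(-6))*432 = (44 + 6)*432 = 50*432 = 21600)
1/(T + (33554 - 1*1778)) = 1/(21600 + (33554 - 1*1778)) = 1/(21600 + (33554 - 1778)) = 1/(21600 + 31776) = 1/53376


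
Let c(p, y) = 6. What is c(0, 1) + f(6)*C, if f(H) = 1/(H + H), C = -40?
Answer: 8/3 ≈ 2.6667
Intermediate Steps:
f(H) = 1/(2*H)
c(0, 1) + f(6)*C = 6 + ((½)/6)*(-40) = 6 + ((½)*(⅙))*(-40) = 6 + (1/12)*(-40) = 6 - 10/3 = 8/3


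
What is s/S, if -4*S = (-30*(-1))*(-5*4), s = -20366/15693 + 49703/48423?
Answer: -68731213/37995106950 ≈ -0.0018089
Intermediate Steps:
s = -68731213/253300713 (s = -20366*1/15693 + 49703*(1/48423) = -20366/15693 + 49703/48423 = -68731213/253300713 ≈ -0.27134)
S = 150 (S = -(-30*(-1))*(-5*4)/4 = -15*(-20)/2 = -¼*(-600) = 150)
s/S = -68731213/253300713/150 = -68731213/253300713*1/150 = -68731213/37995106950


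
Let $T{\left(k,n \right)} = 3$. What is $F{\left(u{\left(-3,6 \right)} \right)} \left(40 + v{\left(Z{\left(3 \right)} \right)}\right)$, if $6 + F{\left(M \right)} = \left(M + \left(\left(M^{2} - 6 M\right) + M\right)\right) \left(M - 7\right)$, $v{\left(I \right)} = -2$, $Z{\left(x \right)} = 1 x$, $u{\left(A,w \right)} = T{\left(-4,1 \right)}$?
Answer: $228$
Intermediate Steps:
$u{\left(A,w \right)} = 3$
$Z{\left(x \right)} = x$
$F{\left(M \right)} = -6 + \left(-7 + M\right) \left(M^{2} - 4 M\right)$ ($F{\left(M \right)} = -6 + \left(M + \left(\left(M^{2} - 6 M\right) + M\right)\right) \left(M - 7\right) = -6 + \left(M + \left(M^{2} - 5 M\right)\right) \left(-7 + M\right) = -6 + \left(M^{2} - 4 M\right) \left(-7 + M\right) = -6 + \left(-7 + M\right) \left(M^{2} - 4 M\right)$)
$F{\left(u{\left(-3,6 \right)} \right)} \left(40 + v{\left(Z{\left(3 \right)} \right)}\right) = \left(-6 + 3^{3} - 11 \cdot 3^{2} + 28 \cdot 3\right) \left(40 - 2\right) = \left(-6 + 27 - 99 + 84\right) 38 = 6 \cdot 38 = 228$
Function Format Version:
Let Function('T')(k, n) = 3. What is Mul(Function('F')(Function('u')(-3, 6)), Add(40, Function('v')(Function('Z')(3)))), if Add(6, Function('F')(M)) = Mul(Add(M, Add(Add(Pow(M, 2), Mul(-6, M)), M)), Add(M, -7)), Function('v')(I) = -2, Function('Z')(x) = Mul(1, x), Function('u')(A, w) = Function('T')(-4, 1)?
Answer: 228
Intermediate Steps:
Function('u')(A, w) = 3
Function('Z')(x) = x
Function('F')(M) = Add(-6, Mul(Add(-7, M), Add(Pow(M, 2), Mul(-4, M)))) (Function('F')(M) = Add(-6, Mul(Add(M, Add(Add(Pow(M, 2), Mul(-6, M)), M)), Add(M, -7))) = Add(-6, Mul(Add(M, Add(Pow(M, 2), Mul(-5, M))), Add(-7, M))) = Add(-6, Mul(Add(Pow(M, 2), Mul(-4, M)), Add(-7, M))) = Add(-6, Mul(Add(-7, M), Add(Pow(M, 2), Mul(-4, M)))))
Mul(Function('F')(Function('u')(-3, 6)), Add(40, Function('v')(Function('Z')(3)))) = Mul(Add(-6, Pow(3, 3), Mul(-11, Pow(3, 2)), Mul(28, 3)), Add(40, -2)) = Mul(Add(-6, 27, Mul(-11, 9), 84), 38) = Mul(Add(-6, 27, -99, 84), 38) = Mul(6, 38) = 228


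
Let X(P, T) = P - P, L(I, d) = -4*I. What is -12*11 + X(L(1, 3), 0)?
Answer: -132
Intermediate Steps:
X(P, T) = 0
-12*11 + X(L(1, 3), 0) = -12*11 + 0 = -132 + 0 = -132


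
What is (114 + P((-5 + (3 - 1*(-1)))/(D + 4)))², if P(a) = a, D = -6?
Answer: 52441/4 ≈ 13110.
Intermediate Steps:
(114 + P((-5 + (3 - 1*(-1)))/(D + 4)))² = (114 + (-5 + (3 - 1*(-1)))/(-6 + 4))² = (114 + (-5 + (3 + 1))/(-2))² = (114 + (-5 + 4)*(-½))² = (114 - 1*(-½))² = (114 + ½)² = (229/2)² = 52441/4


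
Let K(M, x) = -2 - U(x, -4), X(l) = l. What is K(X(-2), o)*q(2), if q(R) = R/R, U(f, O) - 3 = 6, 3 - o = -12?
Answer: -11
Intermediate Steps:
o = 15 (o = 3 - 1*(-12) = 3 + 12 = 15)
U(f, O) = 9 (U(f, O) = 3 + 6 = 9)
K(M, x) = -11 (K(M, x) = -2 - 1*9 = -2 - 9 = -11)
q(R) = 1
K(X(-2), o)*q(2) = -11*1 = -11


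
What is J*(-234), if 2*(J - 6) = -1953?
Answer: 227097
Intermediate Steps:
J = -1941/2 (J = 6 + (½)*(-1953) = 6 - 1953/2 = -1941/2 ≈ -970.50)
J*(-234) = -1941/2*(-234) = 227097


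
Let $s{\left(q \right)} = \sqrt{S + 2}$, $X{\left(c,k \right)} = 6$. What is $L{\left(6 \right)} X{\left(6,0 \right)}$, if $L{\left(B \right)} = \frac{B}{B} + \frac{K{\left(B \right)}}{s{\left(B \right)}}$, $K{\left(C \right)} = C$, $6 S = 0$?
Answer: $6 + 18 \sqrt{2} \approx 31.456$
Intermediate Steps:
$S = 0$ ($S = \frac{1}{6} \cdot 0 = 0$)
$s{\left(q \right)} = \sqrt{2}$ ($s{\left(q \right)} = \sqrt{0 + 2} = \sqrt{2}$)
$L{\left(B \right)} = 1 + \frac{B \sqrt{2}}{2}$ ($L{\left(B \right)} = \frac{B}{B} + \frac{B}{\sqrt{2}} = 1 + B \frac{\sqrt{2}}{2} = 1 + \frac{B \sqrt{2}}{2}$)
$L{\left(6 \right)} X{\left(6,0 \right)} = \left(1 + \frac{1}{2} \cdot 6 \sqrt{2}\right) 6 = \left(1 + 3 \sqrt{2}\right) 6 = 6 + 18 \sqrt{2}$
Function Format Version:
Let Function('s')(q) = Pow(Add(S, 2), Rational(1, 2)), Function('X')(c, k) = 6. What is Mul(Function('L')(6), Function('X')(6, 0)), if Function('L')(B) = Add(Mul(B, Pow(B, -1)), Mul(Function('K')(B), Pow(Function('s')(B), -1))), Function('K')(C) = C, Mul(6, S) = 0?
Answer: Add(6, Mul(18, Pow(2, Rational(1, 2)))) ≈ 31.456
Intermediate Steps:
S = 0 (S = Mul(Rational(1, 6), 0) = 0)
Function('s')(q) = Pow(2, Rational(1, 2)) (Function('s')(q) = Pow(Add(0, 2), Rational(1, 2)) = Pow(2, Rational(1, 2)))
Function('L')(B) = Add(1, Mul(Rational(1, 2), B, Pow(2, Rational(1, 2)))) (Function('L')(B) = Add(Mul(B, Pow(B, -1)), Mul(B, Pow(Pow(2, Rational(1, 2)), -1))) = Add(1, Mul(B, Mul(Rational(1, 2), Pow(2, Rational(1, 2))))) = Add(1, Mul(Rational(1, 2), B, Pow(2, Rational(1, 2)))))
Mul(Function('L')(6), Function('X')(6, 0)) = Mul(Add(1, Mul(Rational(1, 2), 6, Pow(2, Rational(1, 2)))), 6) = Mul(Add(1, Mul(3, Pow(2, Rational(1, 2)))), 6) = Add(6, Mul(18, Pow(2, Rational(1, 2))))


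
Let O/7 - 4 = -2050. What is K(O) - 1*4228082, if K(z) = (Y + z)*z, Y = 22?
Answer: 200576518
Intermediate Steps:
O = -14322 (O = 28 + 7*(-2050) = 28 - 14350 = -14322)
K(z) = z*(22 + z) (K(z) = (22 + z)*z = z*(22 + z))
K(O) - 1*4228082 = -14322*(22 - 14322) - 1*4228082 = -14322*(-14300) - 4228082 = 204804600 - 4228082 = 200576518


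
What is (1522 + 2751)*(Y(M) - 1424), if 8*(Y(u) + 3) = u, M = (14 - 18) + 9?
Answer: -48759203/8 ≈ -6.0949e+6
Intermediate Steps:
M = 5 (M = -4 + 9 = 5)
Y(u) = -3 + u/8
(1522 + 2751)*(Y(M) - 1424) = (1522 + 2751)*((-3 + (⅛)*5) - 1424) = 4273*((-3 + 5/8) - 1424) = 4273*(-19/8 - 1424) = 4273*(-11411/8) = -48759203/8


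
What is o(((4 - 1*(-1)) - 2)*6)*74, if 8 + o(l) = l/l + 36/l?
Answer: -370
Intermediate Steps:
o(l) = -7 + 36/l (o(l) = -8 + (l/l + 36/l) = -8 + (1 + 36/l) = -7 + 36/l)
o(((4 - 1*(-1)) - 2)*6)*74 = (-7 + 36/((((4 - 1*(-1)) - 2)*6)))*74 = (-7 + 36/((((4 + 1) - 2)*6)))*74 = (-7 + 36/(((5 - 2)*6)))*74 = (-7 + 36/((3*6)))*74 = (-7 + 36/18)*74 = (-7 + 36*(1/18))*74 = (-7 + 2)*74 = -5*74 = -370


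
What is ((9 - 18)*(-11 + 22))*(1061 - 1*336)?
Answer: -71775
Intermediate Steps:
((9 - 18)*(-11 + 22))*(1061 - 1*336) = (-9*11)*(1061 - 336) = -99*725 = -71775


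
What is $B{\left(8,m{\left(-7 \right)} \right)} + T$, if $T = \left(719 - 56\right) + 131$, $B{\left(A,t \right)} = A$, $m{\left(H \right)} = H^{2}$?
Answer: $802$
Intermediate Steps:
$T = 794$ ($T = \left(719 - 56\right) + 131 = 663 + 131 = 794$)
$B{\left(8,m{\left(-7 \right)} \right)} + T = 8 + 794 = 802$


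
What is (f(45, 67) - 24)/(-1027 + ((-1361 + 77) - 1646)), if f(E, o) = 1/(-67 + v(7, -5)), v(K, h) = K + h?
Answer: 1561/257205 ≈ 0.0060691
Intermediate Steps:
f(E, o) = -1/65 (f(E, o) = 1/(-67 + (7 - 5)) = 1/(-67 + 2) = 1/(-65) = -1/65)
(f(45, 67) - 24)/(-1027 + ((-1361 + 77) - 1646)) = (-1/65 - 24)/(-1027 + ((-1361 + 77) - 1646)) = -1561/(65*(-1027 + (-1284 - 1646))) = -1561/(65*(-1027 - 2930)) = -1561/65/(-3957) = -1561/65*(-1/3957) = 1561/257205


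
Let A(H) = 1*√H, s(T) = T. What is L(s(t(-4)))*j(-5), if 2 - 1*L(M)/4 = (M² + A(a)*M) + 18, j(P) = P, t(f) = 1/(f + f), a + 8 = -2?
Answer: 5125/16 - 5*I*√10/2 ≈ 320.31 - 7.9057*I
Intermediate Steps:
a = -10 (a = -8 - 2 = -10)
t(f) = 1/(2*f)
A(H) = √H
L(M) = -64 - 4*M² - 4*I*M*√10 (L(M) = 8 - 4*((M² + √(-10)*M) + 18) = 8 - 4*((M² + (I*√10)*M) + 18) = 8 - 4*((M² + I*M*√10) + 18) = 8 - 4*(18 + M² + I*M*√10) = 8 + (-72 - 4*M² - 4*I*M*√10) = -64 - 4*M² - 4*I*M*√10)
L(s(t(-4)))*j(-5) = (-64 - 4*((½)/(-4))² - 4*I*(½)/(-4)*√10)*(-5) = (-64 - 4*((½)*(-¼))² - 4*I*(½)*(-¼)*√10)*(-5) = (-64 - 4*(-⅛)² - 4*I*(-⅛)*√10)*(-5) = (-64 - 4*1/64 + I*√10/2)*(-5) = (-64 - 1/16 + I*√10/2)*(-5) = (-1025/16 + I*√10/2)*(-5) = 5125/16 - 5*I*√10/2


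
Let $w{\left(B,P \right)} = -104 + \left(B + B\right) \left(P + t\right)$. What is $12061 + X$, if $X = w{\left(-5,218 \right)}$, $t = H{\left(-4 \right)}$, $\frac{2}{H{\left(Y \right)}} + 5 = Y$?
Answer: $\frac{88013}{9} \approx 9779.2$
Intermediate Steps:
$H{\left(Y \right)} = \frac{2}{-5 + Y}$
$t = - \frac{2}{9}$ ($t = \frac{2}{-5 - 4} = \frac{2}{-9} = 2 \left(- \frac{1}{9}\right) = - \frac{2}{9} \approx -0.22222$)
$w{\left(B,P \right)} = -104 + 2 B \left(- \frac{2}{9} + P\right)$ ($w{\left(B,P \right)} = -104 + \left(B + B\right) \left(P - \frac{2}{9}\right) = -104 + 2 B \left(- \frac{2}{9} + P\right)$)
$X = - \frac{20536}{9}$ ($X = -104 - - \frac{20}{9} + 2 \left(-5\right) 218 = -104 + \frac{20}{9} - 2180 = - \frac{20536}{9} \approx -2281.8$)
$12061 + X = 12061 - \frac{20536}{9} = \frac{88013}{9}$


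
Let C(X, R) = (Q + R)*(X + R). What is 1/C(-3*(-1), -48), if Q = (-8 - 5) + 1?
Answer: 1/2700 ≈ 0.00037037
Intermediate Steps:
Q = -12 (Q = -13 + 1 = -12)
C(X, R) = (-12 + R)*(R + X) (C(X, R) = (-12 + R)*(X + R) = (-12 + R)*(R + X))
1/C(-3*(-1), -48) = 1/((-48)² - 12*(-48) - (-36)*(-1) - (-144)*(-1)) = 1/(2304 + 576 - 12*3 - 48*3) = 1/(2304 + 576 - 36 - 144) = 1/2700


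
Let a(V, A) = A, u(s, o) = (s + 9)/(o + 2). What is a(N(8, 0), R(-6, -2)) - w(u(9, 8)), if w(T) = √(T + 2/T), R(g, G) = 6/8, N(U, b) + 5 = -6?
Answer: ¾ - √655/15 ≈ -0.95620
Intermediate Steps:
u(s, o) = (9 + s)/(2 + o)
N(U, b) = -11 (N(U, b) = -5 - 6 = -11)
R(g, G) = ¾ (R(g, G) = 6*(⅛) = ¾)
a(N(8, 0), R(-6, -2)) - w(u(9, 8)) = ¾ - √((9 + 9)/(2 + 8) + 2/(((9 + 9)/(2 + 8)))) = ¾ - √(18/10 + 2/((18/10))) = ¾ - √((⅒)*18 + 2/(((⅒)*18))) = ¾ - √(9/5 + 2/(9/5)) = ¾ - √(9/5 + 2*(5/9)) = ¾ - √(9/5 + 10/9) = ¾ - √(131/45) = ¾ - √655/15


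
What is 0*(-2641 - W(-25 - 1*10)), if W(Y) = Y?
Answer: 0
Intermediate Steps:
0*(-2641 - W(-25 - 1*10)) = 0*(-2641 - (-25 - 1*10)) = 0*(-2641 - (-25 - 10)) = 0*(-2641 - 1*(-35)) = 0*(-2641 + 35) = 0*(-2606) = 0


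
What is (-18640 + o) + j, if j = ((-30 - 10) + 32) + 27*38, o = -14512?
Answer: -32134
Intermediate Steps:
j = 1018 (j = (-40 + 32) + 1026 = -8 + 1026 = 1018)
(-18640 + o) + j = (-18640 - 14512) + 1018 = -33152 + 1018 = -32134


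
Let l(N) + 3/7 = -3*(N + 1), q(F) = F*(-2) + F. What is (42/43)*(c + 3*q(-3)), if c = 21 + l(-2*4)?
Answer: 2124/43 ≈ 49.395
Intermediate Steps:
q(F) = -F (q(F) = -2*F + F = -F)
l(N) = -24/7 - 3*N (l(N) = -3/7 - 3*(N + 1) = -3/7 - 3*(1 + N) = -3/7 + (-3 - 3*N) = -24/7 - 3*N)
c = 291/7 (c = 21 + (-24/7 - (-6)*4) = 21 + (-24/7 - 3*(-8)) = 21 + (-24/7 + 24) = 21 + 144/7 = 291/7 ≈ 41.571)
(42/43)*(c + 3*q(-3)) = (42/43)*(291/7 + 3*(-1*(-3))) = (42*(1/43))*(291/7 + 3*3) = 42*(291/7 + 9)/43 = (42/43)*(354/7) = 2124/43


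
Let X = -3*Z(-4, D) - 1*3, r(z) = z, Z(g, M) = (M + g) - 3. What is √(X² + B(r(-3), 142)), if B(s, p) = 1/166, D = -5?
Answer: 5*√1200346/166 ≈ 33.000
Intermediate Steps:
Z(g, M) = -3 + M + g
B(s, p) = 1/166
X = 33 (X = -3*(-3 - 5 - 4) - 1*3 = -3*(-12) - 3 = 36 - 3 = 33)
√(X² + B(r(-3), 142)) = √(33² + 1/166) = √(1089 + 1/166) = √(180775/166) = 5*√1200346/166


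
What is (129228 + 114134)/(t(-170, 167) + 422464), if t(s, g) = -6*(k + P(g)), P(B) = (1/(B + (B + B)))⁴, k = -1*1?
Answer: 2555361921661227/4436040758393744 ≈ 0.57605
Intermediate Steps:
k = -1
P(B) = 1/(81*B⁴) (P(B) = (1/(B + 2*B))⁴ = (1/(3*B))⁴ = 1/(81*B⁴))
t(s, g) = 6 - 2/(27*g⁴) (t(s, g) = -6*(-1 + 1/(81*g⁴)) = 6 - 2/(27*g⁴))
(129228 + 114134)/(t(-170, 167) + 422464) = (129228 + 114134)/((6 - 2/27/167⁴) + 422464) = 243362/((6 - 2/27*1/777796321) + 422464) = 243362/((6 - 2/21000500667) + 422464) = 243362/(126003004000/21000500667 + 422464) = 243362/(8872081516787488/21000500667) = 243362*(21000500667/8872081516787488) = 2555361921661227/4436040758393744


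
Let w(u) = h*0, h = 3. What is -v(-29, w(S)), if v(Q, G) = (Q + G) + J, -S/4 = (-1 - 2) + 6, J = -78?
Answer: 107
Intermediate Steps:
S = -12 (S = -4*((-1 - 2) + 6) = -4*(-3 + 6) = -4*3 = -12)
w(u) = 0 (w(u) = 3*0 = 0)
v(Q, G) = -78 + G + Q (v(Q, G) = (Q + G) - 78 = (G + Q) - 78 = -78 + G + Q)
-v(-29, w(S)) = -(-78 + 0 - 29) = -1*(-107) = 107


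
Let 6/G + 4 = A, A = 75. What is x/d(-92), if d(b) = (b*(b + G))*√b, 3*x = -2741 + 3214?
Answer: -33583*I*√23/82854096 ≈ -0.0019439*I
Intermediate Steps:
G = 6/71 (G = 6/(-4 + 75) = 6/71 ≈ 0.084507)
x = 473/3 (x = (-2741 + 3214)/3 = (⅓)*473 = 473/3 ≈ 157.67)
d(b) = b^(3/2)*(6/71 + b) (d(b) = (b*(b + 6/71))*√b = (b*(6/71 + b))*√b = b^(3/2)*(6/71 + b))
x/d(-92) = 473/(3*(((-92)^(3/2)*(6/71 - 92)))) = 473/(3*((-184*I*√23*(-6526/71)))) = 473/(3*((1200784*I*√23/71))) = 473*(-71*I*√23/27618032)/3 = -33583*I*√23/82854096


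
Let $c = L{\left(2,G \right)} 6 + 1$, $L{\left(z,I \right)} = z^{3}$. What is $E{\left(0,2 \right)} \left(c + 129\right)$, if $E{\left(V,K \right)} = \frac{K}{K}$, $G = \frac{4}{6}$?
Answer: $178$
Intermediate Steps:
$G = \frac{2}{3}$ ($G = 4 \cdot \frac{1}{6} = \frac{2}{3} \approx 0.66667$)
$E{\left(V,K \right)} = 1$
$c = 49$ ($c = 2^{3} \cdot 6 + 1 = 8 \cdot 6 + 1 = 48 + 1 = 49$)
$E{\left(0,2 \right)} \left(c + 129\right) = 1 \left(49 + 129\right) = 1 \cdot 178 = 178$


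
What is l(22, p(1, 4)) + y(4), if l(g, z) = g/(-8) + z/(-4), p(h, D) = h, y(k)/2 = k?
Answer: 5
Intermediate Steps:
y(k) = 2*k
l(g, z) = -z/4 - g/8 (l(g, z) = g*(-⅛) + z*(-¼) = -g/8 - z/4 = -z/4 - g/8)
l(22, p(1, 4)) + y(4) = (-¼*1 - ⅛*22) + 2*4 = (-¼ - 11/4) + 8 = -3 + 8 = 5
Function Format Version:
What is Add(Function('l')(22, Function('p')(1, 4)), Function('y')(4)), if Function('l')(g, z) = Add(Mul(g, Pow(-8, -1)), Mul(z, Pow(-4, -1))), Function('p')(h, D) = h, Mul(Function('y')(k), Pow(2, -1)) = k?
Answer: 5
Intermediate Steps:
Function('y')(k) = Mul(2, k)
Function('l')(g, z) = Add(Mul(Rational(-1, 4), z), Mul(Rational(-1, 8), g)) (Function('l')(g, z) = Add(Mul(g, Rational(-1, 8)), Mul(z, Rational(-1, 4))) = Add(Mul(Rational(-1, 8), g), Mul(Rational(-1, 4), z)) = Add(Mul(Rational(-1, 4), z), Mul(Rational(-1, 8), g)))
Add(Function('l')(22, Function('p')(1, 4)), Function('y')(4)) = Add(Add(Mul(Rational(-1, 4), 1), Mul(Rational(-1, 8), 22)), Mul(2, 4)) = Add(Add(Rational(-1, 4), Rational(-11, 4)), 8) = Add(-3, 8) = 5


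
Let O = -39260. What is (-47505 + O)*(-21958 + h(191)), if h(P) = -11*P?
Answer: 2087479135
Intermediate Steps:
(-47505 + O)*(-21958 + h(191)) = (-47505 - 39260)*(-21958 - 11*191) = -86765*(-21958 - 2101) = -86765*(-24059) = 2087479135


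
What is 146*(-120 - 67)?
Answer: -27302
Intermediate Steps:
146*(-120 - 67) = 146*(-187) = -27302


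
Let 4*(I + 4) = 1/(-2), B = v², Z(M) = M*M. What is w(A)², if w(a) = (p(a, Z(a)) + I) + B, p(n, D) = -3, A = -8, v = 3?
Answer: 225/64 ≈ 3.5156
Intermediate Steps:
Z(M) = M²
B = 9 (B = 3² = 9)
I = -33/8 (I = -4 + (¼)/(-2) = -4 + (¼)*(-½) = -4 - ⅛ = -33/8 ≈ -4.1250)
w(a) = 15/8 (w(a) = (-3 - 33/8) + 9 = -57/8 + 9 = 15/8)
w(A)² = (15/8)² = 225/64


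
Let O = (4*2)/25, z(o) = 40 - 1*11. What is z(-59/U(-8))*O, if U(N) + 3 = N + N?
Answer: 232/25 ≈ 9.2800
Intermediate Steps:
U(N) = -3 + 2*N (U(N) = -3 + (N + N) = -3 + 2*N)
z(o) = 29 (z(o) = 40 - 11 = 29)
O = 8/25 (O = 8*(1/25) = 8/25 ≈ 0.32000)
z(-59/U(-8))*O = 29*(8/25) = 232/25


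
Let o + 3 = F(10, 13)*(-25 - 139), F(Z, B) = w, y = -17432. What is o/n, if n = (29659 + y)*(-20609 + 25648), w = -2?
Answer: 325/61611853 ≈ 5.2750e-6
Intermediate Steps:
F(Z, B) = -2
n = 61611853 (n = (29659 - 17432)*(-20609 + 25648) = 12227*5039 = 61611853)
o = 325 (o = -3 - 2*(-25 - 139) = -3 - 2*(-164) = -3 + 328 = 325)
o/n = 325/61611853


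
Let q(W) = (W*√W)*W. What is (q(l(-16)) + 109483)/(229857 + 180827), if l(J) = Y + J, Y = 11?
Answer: 109483/410684 + 25*I*√5/410684 ≈ 0.26659 + 0.00013612*I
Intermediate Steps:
l(J) = 11 + J
q(W) = W^(5/2) (q(W) = W^(3/2)*W = W^(5/2))
(q(l(-16)) + 109483)/(229857 + 180827) = ((11 - 16)^(5/2) + 109483)/(229857 + 180827) = ((-5)^(5/2) + 109483)/410684 = (25*I*√5 + 109483)*(1/410684) = (109483 + 25*I*√5)*(1/410684) = 109483/410684 + 25*I*√5/410684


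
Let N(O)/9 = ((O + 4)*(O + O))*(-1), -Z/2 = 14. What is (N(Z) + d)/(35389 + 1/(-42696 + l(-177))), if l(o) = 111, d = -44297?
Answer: -2401495905/1507040564 ≈ -1.5935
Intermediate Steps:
Z = -28 (Z = -2*14 = -28)
N(O) = -18*O*(4 + O) (N(O) = 9*(((O + 4)*(O + O))*(-1)) = 9*(((4 + O)*(2*O))*(-1)) = 9*((2*O*(4 + O))*(-1)) = 9*(-2*O*(4 + O)) = -18*O*(4 + O))
(N(Z) + d)/(35389 + 1/(-42696 + l(-177))) = (-18*(-28)*(4 - 28) - 44297)/(35389 + 1/(-42696 + 111)) = (-18*(-28)*(-24) - 44297)/(35389 + 1/(-42585)) = (-12096 - 44297)/(35389 - 1/42585) = -56393/1507040564/42585 = -56393*42585/1507040564 = -2401495905/1507040564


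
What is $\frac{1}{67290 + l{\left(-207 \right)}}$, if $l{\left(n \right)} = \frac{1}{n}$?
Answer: $\frac{207}{13929029} \approx 1.4861 \cdot 10^{-5}$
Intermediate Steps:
$\frac{1}{67290 + l{\left(-207 \right)}} = \frac{1}{67290 + \frac{1}{-207}} = \frac{1}{67290 - \frac{1}{207}} = \frac{1}{\frac{13929029}{207}} = \frac{207}{13929029}$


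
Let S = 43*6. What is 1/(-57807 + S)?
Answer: -1/57549 ≈ -1.7377e-5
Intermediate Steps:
S = 258
1/(-57807 + S) = 1/(-57807 + 258) = 1/(-57549) = -1/57549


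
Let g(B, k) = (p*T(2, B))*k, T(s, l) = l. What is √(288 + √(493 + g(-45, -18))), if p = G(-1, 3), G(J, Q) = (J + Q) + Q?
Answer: √(288 + √4543) ≈ 18.852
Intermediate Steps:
G(J, Q) = J + 2*Q
p = 5 (p = -1 + 2*3 = -1 + 6 = 5)
g(B, k) = 5*B*k (g(B, k) = (5*B)*k = 5*B*k)
√(288 + √(493 + g(-45, -18))) = √(288 + √(493 + 5*(-45)*(-18))) = √(288 + √(493 + 4050)) = √(288 + √4543)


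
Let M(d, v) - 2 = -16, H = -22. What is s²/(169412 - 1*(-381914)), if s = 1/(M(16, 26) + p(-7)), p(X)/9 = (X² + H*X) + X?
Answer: 1/1688435875000 ≈ 5.9226e-13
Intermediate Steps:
M(d, v) = -14 (M(d, v) = 2 - 16 = -14)
p(X) = -189*X + 9*X² (p(X) = 9*((X² - 22*X) + X) = 9*(X² - 21*X) = -189*X + 9*X²)
s = 1/1750 (s = 1/(-14 + 9*(-7)*(-21 - 7)) = 1/(-14 + 9*(-7)*(-28)) = 1/(-14 + 1764) = 1/1750 ≈ 0.00057143)
s²/(169412 - 1*(-381914)) = (1/1750)²/(169412 - 1*(-381914)) = 1/(3062500*(169412 + 381914)) = (1/3062500)/551326 = (1/3062500)*(1/551326) = 1/1688435875000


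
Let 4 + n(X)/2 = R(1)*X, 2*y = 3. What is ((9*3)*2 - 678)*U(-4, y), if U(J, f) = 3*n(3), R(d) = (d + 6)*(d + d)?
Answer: -142272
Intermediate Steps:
R(d) = 2*d*(6 + d) (R(d) = (6 + d)*(2*d) = 2*d*(6 + d))
y = 3/2 (y = (1/2)*3 = 3/2 ≈ 1.5000)
n(X) = -8 + 28*X (n(X) = -8 + 2*((2*1*(6 + 1))*X) = -8 + 2*((2*1*7)*X) = -8 + 2*(14*X) = -8 + 28*X)
U(J, f) = 228 (U(J, f) = 3*(-8 + 28*3) = 3*(-8 + 84) = 3*76 = 228)
((9*3)*2 - 678)*U(-4, y) = ((9*3)*2 - 678)*228 = (27*2 - 678)*228 = (54 - 678)*228 = -624*228 = -142272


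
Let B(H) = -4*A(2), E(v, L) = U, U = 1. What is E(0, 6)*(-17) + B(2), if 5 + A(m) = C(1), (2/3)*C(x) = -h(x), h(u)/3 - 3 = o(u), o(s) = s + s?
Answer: 93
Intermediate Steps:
o(s) = 2*s
h(u) = 9 + 6*u (h(u) = 9 + 3*(2*u) = 9 + 6*u)
C(x) = -27/2 - 9*x (C(x) = 3*(-(9 + 6*x))/2 = 3*(-9 - 6*x)/2 = -27/2 - 9*x)
E(v, L) = 1
A(m) = -55/2 (A(m) = -5 + (-27/2 - 9*1) = -5 + (-27/2 - 9) = -5 - 45/2 = -55/2)
B(H) = 110 (B(H) = -4*(-55/2) = 110)
E(0, 6)*(-17) + B(2) = 1*(-17) + 110 = -17 + 110 = 93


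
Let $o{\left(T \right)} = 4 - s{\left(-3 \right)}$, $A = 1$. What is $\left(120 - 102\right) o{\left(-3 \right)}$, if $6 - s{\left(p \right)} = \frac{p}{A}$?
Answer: $-90$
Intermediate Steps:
$s{\left(p \right)} = 6 - p$ ($s{\left(p \right)} = 6 - \frac{p}{1} = 6 - p 1 = 6 - p$)
$o{\left(T \right)} = -5$ ($o{\left(T \right)} = 4 - \left(6 - -3\right) = 4 - \left(6 + 3\right) = 4 - 9 = -5$)
$\left(120 - 102\right) o{\left(-3 \right)} = \left(120 - 102\right) \left(-5\right) = 18 \left(-5\right) = -90$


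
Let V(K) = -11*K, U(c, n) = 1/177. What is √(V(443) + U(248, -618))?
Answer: 2*I*√38166510/177 ≈ 69.807*I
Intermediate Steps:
U(c, n) = 1/177
√(V(443) + U(248, -618)) = √(-11*443 + 1/177) = √(-4873 + 1/177) = √(-862520/177) = 2*I*√38166510/177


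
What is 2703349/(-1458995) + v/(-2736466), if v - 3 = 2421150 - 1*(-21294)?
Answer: -10961140585399/3992490211670 ≈ -2.7454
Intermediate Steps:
v = 2442447 (v = 3 + (2421150 - 1*(-21294)) = 3 + (2421150 + 21294) = 3 + 2442444 = 2442447)
2703349/(-1458995) + v/(-2736466) = 2703349/(-1458995) + 2442447/(-2736466) = 2703349*(-1/1458995) + 2442447*(-1/2736466) = -2703349/1458995 - 2442447/2736466 = -10961140585399/3992490211670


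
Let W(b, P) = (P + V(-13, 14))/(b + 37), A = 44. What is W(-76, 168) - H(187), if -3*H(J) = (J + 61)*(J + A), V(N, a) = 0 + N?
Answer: 744589/39 ≈ 19092.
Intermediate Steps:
V(N, a) = N
H(J) = -(44 + J)*(61 + J)/3 (H(J) = -(J + 61)*(J + 44)/3 = -(61 + J)*(44 + J)/3 = -(44 + J)*(61 + J)/3)
W(b, P) = (-13 + P)/(37 + b) (W(b, P) = (P - 13)/(b + 37) = (-13 + P)/(37 + b))
W(-76, 168) - H(187) = (-13 + 168)/(37 - 76) - (-2684/3 - 35*187 - ⅓*187²) = 155/(-39) - (-2684/3 - 6545 - ⅓*34969) = -1/39*155 - (-2684/3 - 6545 - 34969/3) = -155/39 - 1*(-19096) = -155/39 + 19096 = 744589/39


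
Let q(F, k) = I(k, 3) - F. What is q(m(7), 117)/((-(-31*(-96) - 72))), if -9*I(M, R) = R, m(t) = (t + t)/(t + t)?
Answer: 1/2178 ≈ 0.00045914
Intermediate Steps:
m(t) = 1 (m(t) = (2*t)/((2*t)) = (2*t)*(1/(2*t)) = 1)
I(M, R) = -R/9
q(F, k) = -1/3 - F (q(F, k) = -1/9*3 - F = -1/3 - F)
q(m(7), 117)/((-(-31*(-96) - 72))) = (-1/3 - 1*1)/((-(-31*(-96) - 72))) = (-1/3 - 1)/((-(2976 - 72))) = -4/(3*((-1*2904))) = -4/3/(-2904) = -4/3*(-1/2904) = 1/2178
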